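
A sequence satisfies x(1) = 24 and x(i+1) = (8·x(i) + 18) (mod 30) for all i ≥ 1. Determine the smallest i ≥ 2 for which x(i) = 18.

3

Listing terms: x(1) = 24,  x(2) = 0,  x(3) = 18,  x(4) = 12,  x(5) = 24.
The sequence repeats with period 4.
The value 18 first appears (with i ≥ 2) at x(3).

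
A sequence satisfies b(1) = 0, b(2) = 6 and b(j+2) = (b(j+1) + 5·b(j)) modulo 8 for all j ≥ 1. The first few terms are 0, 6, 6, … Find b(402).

6

Listing terms: b(1) = 0,  b(2) = 6,  b(3) = 6,  b(4) = 4,  b(5) = 2,  b(6) = 6,  b(7) = 0,  b(8) = 6.
The sequence repeats with period 6.
So b(402) = b(1 + ((402-1) mod 6)) = b(6) = 6.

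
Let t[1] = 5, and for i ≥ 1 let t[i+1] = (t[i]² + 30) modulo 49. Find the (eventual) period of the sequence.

7

t[1] = 5; t[2] = 6; t[3] = 17; t[4] = 25; t[5] = 18; t[6] = 11; t[7] = 4; t[8] = 46; t[9] = 39; t[10] = 32; t[11] = 25.
Since t[11] = t[4] = 25, the sequence is eventually periodic: after a pre-period of length 3 it cycles with period 7.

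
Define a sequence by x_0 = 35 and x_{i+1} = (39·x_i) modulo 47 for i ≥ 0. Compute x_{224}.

We have x_0 = 35, x_1 = 2, x_2 = 31, x_3 = 34, x_4 = 10, x_5 = 14, x_6 = 29, x_7 = 3, x_8 = 23, x_9 = 4, x_{10} = 15, x_{11} = 21, x_{12} = 20, x_{13} = 28, x_{14} = 11, x_{15} = 6, x_{16} = 46, x_{17} = 8, x_{18} = 30, x_{19} = 42, x_{20} = 40, x_{21} = 9, x_{22} = 22, x_{23} = 12, x_{24} = 45, x_{25} = 16, x_{26} = 13, x_{27} = 37, x_{28} = 33, x_{29} = 18, x_{30} = 44, x_{31} = 24, x_{32} = 43, x_{33} = 32, x_{34} = 26, x_{35} = 27, x_{36} = 19, x_{37} = 36, x_{38} = 41, x_{39} = 1, x_{40} = 39, x_{41} = 17, x_{42} = 5, x_{43} = 7, x_{44} = 38, x_{45} = 25, x_{46} = 35.
Since x_{46} = x_0 = 35, the sequence is periodic with period 46.
So x_{224} = x_{0 + ((224-0) mod 46)} = x_{40} = 39.

39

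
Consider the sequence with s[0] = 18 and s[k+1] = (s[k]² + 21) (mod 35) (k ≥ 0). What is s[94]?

Computing terms: s[0] = 18, s[1] = 30, s[2] = 11, s[3] = 2, s[4] = 25, s[5] = 16, s[6] = 32, s[7] = 30.
Since s[7] = s[1] = 30, the sequence is eventually periodic: after a pre-period of length 1 it cycles with period 6.
For k ≥ 1, s[k] depends only on (k - 1) mod 6. (94 - 1) mod 6 = 3, so s[94] = s[4] = 25.

25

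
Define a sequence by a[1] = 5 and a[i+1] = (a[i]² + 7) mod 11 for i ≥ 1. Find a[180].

8

Computing terms: a[1] = 5, a[2] = 10, a[3] = 8, a[4] = 5.
Since a[4] = a[1] = 5, the sequence is periodic with period 3.
So a[180] = a[1 + ((180-1) mod 3)] = a[3] = 8.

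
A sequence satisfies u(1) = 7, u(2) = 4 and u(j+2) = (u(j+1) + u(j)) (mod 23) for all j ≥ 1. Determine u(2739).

We have u(1) = 7, u(2) = 4, u(3) = 11, u(4) = 15, u(5) = 3, u(6) = 18, u(7) = 21, u(8) = 16, u(9) = 14, u(10) = 7, u(11) = 21, u(12) = 5, u(13) = 3, u(14) = 8, u(15) = 11, u(16) = 19, u(17) = 7, u(18) = 3, u(19) = 10, u(20) = 13, u(21) = 0, u(22) = 13, u(23) = 13, u(24) = 3, u(25) = 16, u(26) = 19, u(27) = 12, u(28) = 8, u(29) = 20, u(30) = 5, u(31) = 2, u(32) = 7, u(33) = 9, u(34) = 16, u(35) = 2, u(36) = 18, u(37) = 20, u(38) = 15, u(39) = 12, u(40) = 4, u(41) = 16, u(42) = 20, u(43) = 13, u(44) = 10, u(45) = 0, u(46) = 10, u(47) = 10, u(48) = 20, u(49) = 7, u(50) = 4.
Since (u(49), u(50)) = (u(1), u(2)) = (7, 4) (two consecutive terms determine the rest), the sequence is periodic with period 48.
(2739 - 1) mod 48 = 2, so u(2739) = u(3) = 11.

11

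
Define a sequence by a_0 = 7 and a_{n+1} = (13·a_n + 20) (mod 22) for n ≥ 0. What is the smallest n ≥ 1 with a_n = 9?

3

Listing terms: a_0 = 7; a_1 = 1; a_2 = 11; a_3 = 9; a_4 = 5; a_5 = 19; a_6 = 3; a_7 = 15; a_8 = 17; a_9 = 21; a_{10} = 7.
The sequence repeats with period 10.
The value 9 first appears (with n ≥ 1) at a_3.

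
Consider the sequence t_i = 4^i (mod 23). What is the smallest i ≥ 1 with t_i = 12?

Listing terms: t_0 = 1; t_1 = 4; t_2 = 16; t_3 = 18; t_4 = 3; t_5 = 12; t_6 = 2; t_7 = 8; t_8 = 9; t_9 = 13; t_{10} = 6; t_{11} = 1.
Since t_{11} = t_0 = 1, the sequence is periodic with period 11.
The value 12 first appears (with i ≥ 1) at t_5.

5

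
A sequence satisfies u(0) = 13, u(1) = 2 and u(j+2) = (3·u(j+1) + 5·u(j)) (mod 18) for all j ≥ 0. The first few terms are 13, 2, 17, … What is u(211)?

16

We have u(0) = 13; u(1) = 2; u(2) = 17; u(3) = 7; u(4) = 16; u(5) = 11; u(6) = 5; u(7) = 16; u(8) = 1; u(9) = 11; u(10) = 2; u(11) = 7; u(12) = 13; u(13) = 2.
Since (u(12), u(13)) = (u(0), u(1)) = (13, 2) (two consecutive terms determine the rest), the sequence is periodic with period 12.
So u(211) = u(0 + ((211-0) mod 12)) = u(7) = 16.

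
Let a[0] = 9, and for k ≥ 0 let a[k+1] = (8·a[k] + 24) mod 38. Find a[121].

20

Computing terms: a[0] = 9,  a[1] = 20,  a[2] = 32,  a[3] = 14,  a[4] = 22,  a[5] = 10,  a[6] = 28,  a[7] = 20.
Since a[7] = a[1] = 20, the sequence is eventually periodic: after a pre-period of length 1 it cycles with period 6.
For k ≥ 1, a[k] depends only on (k - 1) mod 6. (121 - 1) mod 6 = 0, so a[121] = a[1] = 20.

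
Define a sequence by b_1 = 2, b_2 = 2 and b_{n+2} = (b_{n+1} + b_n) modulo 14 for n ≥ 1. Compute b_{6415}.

Listing terms: b_1 = 2,  b_2 = 2,  b_3 = 4,  b_4 = 6,  b_5 = 10,  b_6 = 2,  b_7 = 12,  b_8 = 0,  b_9 = 12,  b_{10} = 12,  b_{11} = 10,  b_{12} = 8,  b_{13} = 4,  b_{14} = 12,  b_{15} = 2,  b_{16} = 0,  b_{17} = 2,  b_{18} = 2.
Since (b_{17}, b_{18}) = (b_1, b_2) = (2, 2) (two consecutive terms determine the rest), the sequence is periodic with period 16.
So b_{6415} = b_{1 + ((6415-1) mod 16)} = b_{15} = 2.

2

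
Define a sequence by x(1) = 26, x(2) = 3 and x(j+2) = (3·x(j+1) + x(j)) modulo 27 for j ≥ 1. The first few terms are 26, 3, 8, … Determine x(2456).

21

We have x(1) = 26, x(2) = 3, x(3) = 8, x(4) = 0, x(5) = 8, x(6) = 24, x(7) = 26, x(8) = 21, x(9) = 8, x(10) = 18, x(11) = 8, x(12) = 15, x(13) = 26, x(14) = 12, x(15) = 8, x(16) = 9, x(17) = 8, x(18) = 6, x(19) = 26, x(20) = 3.
Since (x(19), x(20)) = (x(1), x(2)) = (26, 3) (two consecutive terms determine the rest), the sequence is periodic with period 18.
(2456 - 1) mod 18 = 7, so x(2456) = x(8) = 21.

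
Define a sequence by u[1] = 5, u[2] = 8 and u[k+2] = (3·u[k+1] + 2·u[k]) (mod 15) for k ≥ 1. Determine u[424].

u[1] = 5; u[2] = 8; u[3] = 4; u[4] = 13; u[5] = 2; u[6] = 2; u[7] = 10; u[8] = 4; u[9] = 2; u[10] = 14; u[11] = 1; u[12] = 1; u[13] = 5; u[14] = 2; u[15] = 1; u[16] = 7; u[17] = 8; u[18] = 8; u[19] = 10; u[20] = 1; u[21] = 8; u[22] = 11; u[23] = 4; u[24] = 4; u[25] = 5; u[26] = 8.
The sequence repeats with period 24.
(424 - 1) mod 24 = 15, so u[424] = u[16] = 7.

7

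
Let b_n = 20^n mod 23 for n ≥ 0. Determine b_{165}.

Computing terms: b_0 = 1; b_1 = 20; b_2 = 9; b_3 = 19; b_4 = 12; b_5 = 10; b_6 = 16; b_7 = 21; b_8 = 6; b_9 = 5; b_{10} = 8; b_{11} = 22; b_{12} = 3; b_{13} = 14; b_{14} = 4; b_{15} = 11; b_{16} = 13; b_{17} = 7; b_{18} = 2; b_{19} = 17; b_{20} = 18; b_{21} = 15; b_{22} = 1.
Since b_{22} = b_0 = 1, the sequence is periodic with period 22.
(165 - 0) mod 22 = 11, so b_{165} = b_{11} = 22.

22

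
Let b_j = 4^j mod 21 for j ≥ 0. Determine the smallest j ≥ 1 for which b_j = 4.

1

Computing terms: b_0 = 1; b_1 = 4; b_2 = 16; b_3 = 1.
The sequence repeats with period 3.
The value 4 first appears (with j ≥ 1) at b_1.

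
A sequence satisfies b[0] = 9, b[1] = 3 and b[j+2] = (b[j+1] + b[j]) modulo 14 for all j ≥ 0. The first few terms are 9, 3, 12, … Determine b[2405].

0

Listing terms: b[0] = 9; b[1] = 3; b[2] = 12; b[3] = 1; b[4] = 13; b[5] = 0; b[6] = 13; b[7] = 13; b[8] = 12; b[9] = 11; b[10] = 9; b[11] = 6; b[12] = 1; b[13] = 7; b[14] = 8; b[15] = 1; b[16] = 9; b[17] = 10; b[18] = 5; b[19] = 1; b[20] = 6; b[21] = 7; b[22] = 13; b[23] = 6; b[24] = 5; b[25] = 11; b[26] = 2; b[27] = 13; b[28] = 1; b[29] = 0; b[30] = 1; b[31] = 1; b[32] = 2; b[33] = 3; b[34] = 5; b[35] = 8; b[36] = 13; b[37] = 7; b[38] = 6; b[39] = 13; b[40] = 5; b[41] = 4; b[42] = 9; b[43] = 13; b[44] = 8; b[45] = 7; b[46] = 1; b[47] = 8; b[48] = 9; b[49] = 3.
Since (b[48], b[49]) = (b[0], b[1]) = (9, 3) (two consecutive terms determine the rest), the sequence is periodic with period 48.
So b[2405] = b[0 + ((2405-0) mod 48)] = b[5] = 0.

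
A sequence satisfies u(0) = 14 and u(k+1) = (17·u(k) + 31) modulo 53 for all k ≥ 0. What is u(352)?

12

u(0) = 14; u(1) = 4; u(2) = 46; u(3) = 18; u(4) = 19; u(5) = 36; u(6) = 7; u(7) = 44; u(8) = 37; u(9) = 24; u(10) = 15; u(11) = 21; u(12) = 17; u(13) = 2; u(14) = 12; u(15) = 23; u(16) = 51; u(17) = 50; u(18) = 33; u(19) = 9; u(20) = 25; u(21) = 32; u(22) = 45; u(23) = 1; u(24) = 48; u(25) = 52; u(26) = 14.
Since u(26) = u(0) = 14, the sequence is periodic with period 26.
(352 - 0) mod 26 = 14, so u(352) = u(14) = 12.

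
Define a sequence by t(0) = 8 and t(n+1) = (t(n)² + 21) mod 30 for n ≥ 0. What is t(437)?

Computing terms: t(0) = 8; t(1) = 25; t(2) = 16; t(3) = 7; t(4) = 10; t(5) = 1; t(6) = 22; t(7) = 25.
Since t(7) = t(1) = 25, the sequence is eventually periodic: after a pre-period of length 1 it cycles with period 6.
For n ≥ 1, t(n) depends only on (n - 1) mod 6. (437 - 1) mod 6 = 4, so t(437) = t(5) = 1.

1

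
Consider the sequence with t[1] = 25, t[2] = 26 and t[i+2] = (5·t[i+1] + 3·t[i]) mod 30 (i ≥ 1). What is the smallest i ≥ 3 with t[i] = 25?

Computing terms: t[1] = 25, t[2] = 26, t[3] = 25, t[4] = 23, t[5] = 10, t[6] = 29, t[7] = 25, t[8] = 2, t[9] = 25, t[10] = 11, t[11] = 10, t[12] = 23, t[13] = 25, t[14] = 14, t[15] = 25, t[16] = 17, t[17] = 10, t[18] = 11, t[19] = 25, t[20] = 8, t[21] = 25, t[22] = 29, t[23] = 10, t[24] = 17, t[25] = 25, t[26] = 26.
Since (t[25], t[26]) = (t[1], t[2]) = (25, 26) (two consecutive terms determine the rest), the sequence is periodic with period 24.
The value 25 first appears (with i ≥ 3) at t[3].

3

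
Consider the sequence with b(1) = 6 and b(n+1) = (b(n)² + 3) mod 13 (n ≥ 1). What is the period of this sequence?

Computing terms: b(1) = 6; b(2) = 0; b(3) = 3; b(4) = 12; b(5) = 4; b(6) = 6.
The sequence repeats with period 5.

5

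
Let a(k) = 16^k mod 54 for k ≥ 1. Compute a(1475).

Listing terms: a(1) = 16; a(2) = 40; a(3) = 46; a(4) = 34; a(5) = 4; a(6) = 10; a(7) = 52; a(8) = 22; a(9) = 28; a(10) = 16.
Since a(10) = a(1) = 16, the sequence is periodic with period 9.
(1475 - 1) mod 9 = 7, so a(1475) = a(8) = 22.

22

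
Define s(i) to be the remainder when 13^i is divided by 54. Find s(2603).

s(0) = 1; s(1) = 13; s(2) = 7; s(3) = 37; s(4) = 49; s(5) = 43; s(6) = 19; s(7) = 31; s(8) = 25; s(9) = 1.
Since s(9) = s(0) = 1, the sequence is periodic with period 9.
(2603 - 0) mod 9 = 2, so s(2603) = s(2) = 7.

7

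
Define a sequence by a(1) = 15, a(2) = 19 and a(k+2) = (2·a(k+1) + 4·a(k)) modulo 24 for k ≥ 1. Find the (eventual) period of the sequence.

8

a(1) = 15, a(2) = 19, a(3) = 2, a(4) = 8, a(5) = 0, a(6) = 8, a(7) = 16, a(8) = 16, a(9) = 0, a(10) = 16, a(11) = 8, a(12) = 8, a(13) = 0.
Since (a(12), a(13)) = (a(4), a(5)) = (8, 0) (two consecutive terms determine the rest), the sequence is eventually periodic: after a pre-period of length 3 it cycles with period 8.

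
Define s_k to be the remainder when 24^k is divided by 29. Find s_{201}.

We have s_1 = 24,  s_2 = 25,  s_3 = 20,  s_4 = 16,  s_5 = 7,  s_6 = 23,  s_7 = 1,  s_8 = 24.
Since s_8 = s_1 = 24, the sequence is periodic with period 7.
(201 - 1) mod 7 = 4, so s_{201} = s_5 = 7.

7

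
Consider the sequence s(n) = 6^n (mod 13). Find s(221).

2

We have s(1) = 6; s(2) = 10; s(3) = 8; s(4) = 9; s(5) = 2; s(6) = 12; s(7) = 7; s(8) = 3; s(9) = 5; s(10) = 4; s(11) = 11; s(12) = 1; s(13) = 6.
Since s(13) = s(1) = 6, the sequence is periodic with period 12.
(221 - 1) mod 12 = 4, so s(221) = s(5) = 2.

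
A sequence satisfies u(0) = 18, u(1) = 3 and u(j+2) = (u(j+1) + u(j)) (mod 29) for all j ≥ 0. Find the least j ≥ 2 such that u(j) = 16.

4

We have u(0) = 18; u(1) = 3; u(2) = 21; u(3) = 24; u(4) = 16; u(5) = 11; u(6) = 27; u(7) = 9; u(8) = 7; u(9) = 16; u(10) = 23; u(11) = 10; u(12) = 4; u(13) = 14; u(14) = 18; u(15) = 3.
Since (u(14), u(15)) = (u(0), u(1)) = (18, 3) (two consecutive terms determine the rest), the sequence is periodic with period 14.
The value 16 first appears (with j ≥ 2) at u(4).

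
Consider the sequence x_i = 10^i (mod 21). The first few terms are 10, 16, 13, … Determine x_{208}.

4

Listing terms: x_1 = 10, x_2 = 16, x_3 = 13, x_4 = 4, x_5 = 19, x_6 = 1, x_7 = 10.
The sequence repeats with period 6.
(208 - 1) mod 6 = 3, so x_{208} = x_4 = 4.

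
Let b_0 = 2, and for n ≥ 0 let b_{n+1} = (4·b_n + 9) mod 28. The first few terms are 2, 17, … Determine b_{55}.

We have b_0 = 2; b_1 = 17; b_2 = 21; b_3 = 9; b_4 = 17.
Since b_4 = b_1 = 17, the sequence is eventually periodic: after a pre-period of length 1 it cycles with period 3.
For n ≥ 1, b_n depends only on (n - 1) mod 3. (55 - 1) mod 3 = 0, so b_{55} = b_1 = 17.

17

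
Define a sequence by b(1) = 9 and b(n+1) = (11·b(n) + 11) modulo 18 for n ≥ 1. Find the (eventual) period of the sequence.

We have b(1) = 9; b(2) = 2; b(3) = 15; b(4) = 14; b(5) = 3; b(6) = 8; b(7) = 9.
The sequence repeats with period 6.

6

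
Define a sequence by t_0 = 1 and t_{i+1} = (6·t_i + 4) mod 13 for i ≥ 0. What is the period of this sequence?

We have t_0 = 1; t_1 = 10; t_2 = 12; t_3 = 11; t_4 = 5; t_5 = 8; t_6 = 0; t_7 = 4; t_8 = 2; t_9 = 3; t_{10} = 9; t_{11} = 6; t_{12} = 1.
Since t_{12} = t_0 = 1, the sequence is periodic with period 12.

12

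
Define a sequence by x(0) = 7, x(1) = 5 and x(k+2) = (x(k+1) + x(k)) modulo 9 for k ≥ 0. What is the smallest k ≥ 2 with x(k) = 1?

5

x(0) = 7, x(1) = 5, x(2) = 3, x(3) = 8, x(4) = 2, x(5) = 1, x(6) = 3, x(7) = 4, x(8) = 7, x(9) = 2, x(10) = 0, x(11) = 2, x(12) = 2, x(13) = 4, x(14) = 6, x(15) = 1, x(16) = 7, x(17) = 8, x(18) = 6, x(19) = 5, x(20) = 2, x(21) = 7, x(22) = 0, x(23) = 7, x(24) = 7, x(25) = 5.
The sequence repeats with period 24.
The value 1 first appears (with k ≥ 2) at x(5).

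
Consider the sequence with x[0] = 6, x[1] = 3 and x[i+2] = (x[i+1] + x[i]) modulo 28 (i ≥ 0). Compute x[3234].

Listing terms: x[0] = 6,  x[1] = 3,  x[2] = 9,  x[3] = 12,  x[4] = 21,  x[5] = 5,  x[6] = 26,  x[7] = 3,  x[8] = 1,  x[9] = 4,  x[10] = 5,  x[11] = 9,  x[12] = 14,  x[13] = 23,  x[14] = 9,  x[15] = 4,  x[16] = 13,  x[17] = 17,  x[18] = 2,  x[19] = 19,  x[20] = 21,  x[21] = 12,  x[22] = 5,  x[23] = 17,  x[24] = 22,  x[25] = 11,  x[26] = 5,  x[27] = 16,  x[28] = 21,  x[29] = 9,  x[30] = 2,  x[31] = 11,  x[32] = 13,  x[33] = 24,  x[34] = 9,  x[35] = 5,  x[36] = 14,  x[37] = 19,  x[38] = 5,  x[39] = 24,  x[40] = 1,  x[41] = 25,  x[42] = 26,  x[43] = 23,  x[44] = 21,  x[45] = 16,  x[46] = 9,  x[47] = 25,  x[48] = 6,  x[49] = 3.
Since (x[48], x[49]) = (x[0], x[1]) = (6, 3) (two consecutive terms determine the rest), the sequence is periodic with period 48.
(3234 - 0) mod 48 = 18, so x[3234] = x[18] = 2.

2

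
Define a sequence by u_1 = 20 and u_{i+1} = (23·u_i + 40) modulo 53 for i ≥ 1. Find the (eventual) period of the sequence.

4

We have u_1 = 20,  u_2 = 23,  u_3 = 39,  u_4 = 36,  u_5 = 20.
Since u_5 = u_1 = 20, the sequence is periodic with period 4.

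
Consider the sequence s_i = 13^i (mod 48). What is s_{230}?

25

Computing terms: s_0 = 1, s_1 = 13, s_2 = 25, s_3 = 37, s_4 = 1.
The sequence repeats with period 4.
(230 - 0) mod 4 = 2, so s_{230} = s_2 = 25.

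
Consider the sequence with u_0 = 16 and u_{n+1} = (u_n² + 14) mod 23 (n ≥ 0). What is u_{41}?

We have u_0 = 16; u_1 = 17; u_2 = 4; u_3 = 7; u_4 = 17.
Since u_4 = u_1 = 17, the sequence is eventually periodic: after a pre-period of length 1 it cycles with period 3.
For n ≥ 1, u_n depends only on (n - 1) mod 3. (41 - 1) mod 3 = 1, so u_{41} = u_2 = 4.

4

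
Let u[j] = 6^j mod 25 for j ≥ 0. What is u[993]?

Computing terms: u[0] = 1,  u[1] = 6,  u[2] = 11,  u[3] = 16,  u[4] = 21,  u[5] = 1.
The sequence repeats with period 5.
So u[993] = u[0 + ((993-0) mod 5)] = u[3] = 16.

16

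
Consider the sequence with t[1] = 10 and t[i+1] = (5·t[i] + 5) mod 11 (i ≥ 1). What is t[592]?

Listing terms: t[1] = 10; t[2] = 0; t[3] = 5; t[4] = 8; t[5] = 1; t[6] = 10.
Since t[6] = t[1] = 10, the sequence is periodic with period 5.
So t[592] = t[1 + ((592-1) mod 5)] = t[2] = 0.

0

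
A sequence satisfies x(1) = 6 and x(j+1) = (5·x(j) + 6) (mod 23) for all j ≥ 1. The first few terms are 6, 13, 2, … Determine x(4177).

9

x(1) = 6, x(2) = 13, x(3) = 2, x(4) = 16, x(5) = 17, x(6) = 22, x(7) = 1, x(8) = 11, x(9) = 15, x(10) = 12, x(11) = 20, x(12) = 14, x(13) = 7, x(14) = 18, x(15) = 4, x(16) = 3, x(17) = 21, x(18) = 19, x(19) = 9, x(20) = 5, x(21) = 8, x(22) = 0, x(23) = 6.
Since x(23) = x(1) = 6, the sequence is periodic with period 22.
So x(4177) = x(1 + ((4177-1) mod 22)) = x(19) = 9.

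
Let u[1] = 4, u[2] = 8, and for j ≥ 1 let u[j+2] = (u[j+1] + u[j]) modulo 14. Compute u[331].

Listing terms: u[1] = 4; u[2] = 8; u[3] = 12; u[4] = 6; u[5] = 4; u[6] = 10; u[7] = 0; u[8] = 10; u[9] = 10; u[10] = 6; u[11] = 2; u[12] = 8; u[13] = 10; u[14] = 4; u[15] = 0; u[16] = 4; u[17] = 4; u[18] = 8.
Since (u[17], u[18]) = (u[1], u[2]) = (4, 8) (two consecutive terms determine the rest), the sequence is periodic with period 16.
(331 - 1) mod 16 = 10, so u[331] = u[11] = 2.

2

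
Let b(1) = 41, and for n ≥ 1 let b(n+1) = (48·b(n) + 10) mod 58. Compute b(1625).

12

Computing terms: b(1) = 41, b(2) = 6, b(3) = 8, b(4) = 46, b(5) = 14, b(6) = 44, b(7) = 34, b(8) = 18, b(9) = 4, b(10) = 28, b(11) = 20, b(12) = 42, b(13) = 54, b(14) = 50, b(15) = 32, b(16) = 38, b(17) = 36, b(18) = 56, b(19) = 30, b(20) = 0, b(21) = 10, b(22) = 26, b(23) = 40, b(24) = 16, b(25) = 24, b(26) = 2, b(27) = 48, b(28) = 52, b(29) = 12, b(30) = 6.
Since b(30) = b(2) = 6, the sequence is eventually periodic: after a pre-period of length 1 it cycles with period 28.
For n ≥ 2, b(n) depends only on (n - 2) mod 28. (1625 - 2) mod 28 = 27, so b(1625) = b(29) = 12.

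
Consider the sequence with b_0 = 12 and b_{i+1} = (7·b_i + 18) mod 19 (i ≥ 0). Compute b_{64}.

Listing terms: b_0 = 12,  b_1 = 7,  b_2 = 10,  b_3 = 12.
Since b_3 = b_0 = 12, the sequence is periodic with period 3.
(64 - 0) mod 3 = 1, so b_{64} = b_1 = 7.

7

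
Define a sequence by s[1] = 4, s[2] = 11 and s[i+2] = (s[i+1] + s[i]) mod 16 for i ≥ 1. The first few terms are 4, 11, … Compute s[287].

13

We have s[1] = 4, s[2] = 11, s[3] = 15, s[4] = 10, s[5] = 9, s[6] = 3, s[7] = 12, s[8] = 15, s[9] = 11, s[10] = 10, s[11] = 5, s[12] = 15, s[13] = 4, s[14] = 3, s[15] = 7, s[16] = 10, s[17] = 1, s[18] = 11, s[19] = 12, s[20] = 7, s[21] = 3, s[22] = 10, s[23] = 13, s[24] = 7, s[25] = 4, s[26] = 11.
The sequence repeats with period 24.
So s[287] = s[1 + ((287-1) mod 24)] = s[23] = 13.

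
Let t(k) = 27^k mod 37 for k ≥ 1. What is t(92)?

We have t(1) = 27, t(2) = 26, t(3) = 36, t(4) = 10, t(5) = 11, t(6) = 1, t(7) = 27.
Since t(7) = t(1) = 27, the sequence is periodic with period 6.
So t(92) = t(1 + ((92-1) mod 6)) = t(2) = 26.

26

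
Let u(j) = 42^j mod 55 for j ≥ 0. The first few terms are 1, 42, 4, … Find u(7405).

12

We have u(0) = 1,  u(1) = 42,  u(2) = 4,  u(3) = 3,  u(4) = 16,  u(5) = 12,  u(6) = 9,  u(7) = 48,  u(8) = 36,  u(9) = 27,  u(10) = 34,  u(11) = 53,  u(12) = 26,  u(13) = 47,  u(14) = 49,  u(15) = 23,  u(16) = 31,  u(17) = 37,  u(18) = 14,  u(19) = 38,  u(20) = 1.
The sequence repeats with period 20.
So u(7405) = u(0 + ((7405-0) mod 20)) = u(5) = 12.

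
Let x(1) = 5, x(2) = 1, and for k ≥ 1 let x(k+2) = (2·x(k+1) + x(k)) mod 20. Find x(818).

Computing terms: x(1) = 5; x(2) = 1; x(3) = 7; x(4) = 15; x(5) = 17; x(6) = 9; x(7) = 15; x(8) = 19; x(9) = 13; x(10) = 5; x(11) = 3; x(12) = 11; x(13) = 5; x(14) = 1.
Since (x(13), x(14)) = (x(1), x(2)) = (5, 1) (two consecutive terms determine the rest), the sequence is periodic with period 12.
(818 - 1) mod 12 = 1, so x(818) = x(2) = 1.

1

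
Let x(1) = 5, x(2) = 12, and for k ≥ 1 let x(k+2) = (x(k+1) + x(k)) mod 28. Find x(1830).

Computing terms: x(1) = 5; x(2) = 12; x(3) = 17; x(4) = 1; x(5) = 18; x(6) = 19; x(7) = 9; x(8) = 0; x(9) = 9; x(10) = 9; x(11) = 18; x(12) = 27; x(13) = 17; x(14) = 16; x(15) = 5; x(16) = 21; x(17) = 26; x(18) = 19; x(19) = 17; x(20) = 8; x(21) = 25; x(22) = 5; x(23) = 2; x(24) = 7; x(25) = 9; x(26) = 16; x(27) = 25; x(28) = 13; x(29) = 10; x(30) = 23; x(31) = 5; x(32) = 0; x(33) = 5; x(34) = 5; x(35) = 10; x(36) = 15; x(37) = 25; x(38) = 12; x(39) = 9; x(40) = 21; x(41) = 2; x(42) = 23; x(43) = 25; x(44) = 20; x(45) = 17; x(46) = 9; x(47) = 26; x(48) = 7; x(49) = 5; x(50) = 12.
Since (x(49), x(50)) = (x(1), x(2)) = (5, 12) (two consecutive terms determine the rest), the sequence is periodic with period 48.
(1830 - 1) mod 48 = 5, so x(1830) = x(6) = 19.

19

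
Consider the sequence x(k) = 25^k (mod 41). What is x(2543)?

4

Computing terms: x(0) = 1,  x(1) = 25,  x(2) = 10,  x(3) = 4,  x(4) = 18,  x(5) = 40,  x(6) = 16,  x(7) = 31,  x(8) = 37,  x(9) = 23,  x(10) = 1.
Since x(10) = x(0) = 1, the sequence is periodic with period 10.
(2543 - 0) mod 10 = 3, so x(2543) = x(3) = 4.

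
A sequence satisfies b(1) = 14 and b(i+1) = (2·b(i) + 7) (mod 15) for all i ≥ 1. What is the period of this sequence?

We have b(1) = 14,  b(2) = 5,  b(3) = 2,  b(4) = 11,  b(5) = 14.
The sequence repeats with period 4.

4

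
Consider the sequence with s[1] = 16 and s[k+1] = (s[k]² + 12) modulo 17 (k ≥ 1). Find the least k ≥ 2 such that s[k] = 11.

3

Listing terms: s[1] = 16; s[2] = 13; s[3] = 11; s[4] = 14; s[5] = 4; s[6] = 11.
Since s[6] = s[3] = 11, the sequence is eventually periodic: after a pre-period of length 2 it cycles with period 3.
The value 11 first appears (with k ≥ 2) at s[3].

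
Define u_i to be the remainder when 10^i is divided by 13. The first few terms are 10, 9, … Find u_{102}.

Listing terms: u_1 = 10,  u_2 = 9,  u_3 = 12,  u_4 = 3,  u_5 = 4,  u_6 = 1,  u_7 = 10.
Since u_7 = u_1 = 10, the sequence is periodic with period 6.
So u_{102} = u_{1 + ((102-1) mod 6)} = u_6 = 1.

1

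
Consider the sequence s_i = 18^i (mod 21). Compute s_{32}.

9

Listing terms: s_1 = 18, s_2 = 9, s_3 = 15, s_4 = 18.
Since s_4 = s_1 = 18, the sequence is periodic with period 3.
(32 - 1) mod 3 = 1, so s_{32} = s_2 = 9.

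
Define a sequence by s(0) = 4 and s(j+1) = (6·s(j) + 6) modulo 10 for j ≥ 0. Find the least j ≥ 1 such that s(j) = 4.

Listing terms: s(0) = 4, s(1) = 0, s(2) = 6, s(3) = 2, s(4) = 8, s(5) = 4.
Since s(5) = s(0) = 4, the sequence is periodic with period 5.
The value 4 next appears (with j ≥ 1) at s(5).

5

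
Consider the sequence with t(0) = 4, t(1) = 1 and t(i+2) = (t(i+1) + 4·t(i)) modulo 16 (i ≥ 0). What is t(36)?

Listing terms: t(0) = 4; t(1) = 1; t(2) = 1; t(3) = 5; t(4) = 9; t(5) = 13; t(6) = 1; t(7) = 5.
Since (t(6), t(7)) = (t(2), t(3)) = (1, 5) (two consecutive terms determine the rest), the sequence is eventually periodic: after a pre-period of length 2 it cycles with period 4.
For i ≥ 2, t(i) depends only on (i - 2) mod 4. (36 - 2) mod 4 = 2, so t(36) = t(4) = 9.

9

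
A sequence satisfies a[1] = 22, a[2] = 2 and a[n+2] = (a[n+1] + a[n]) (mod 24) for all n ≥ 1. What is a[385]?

We have a[1] = 22; a[2] = 2; a[3] = 0; a[4] = 2; a[5] = 2; a[6] = 4; a[7] = 6; a[8] = 10; a[9] = 16; a[10] = 2; a[11] = 18; a[12] = 20; a[13] = 14; a[14] = 10; a[15] = 0; a[16] = 10; a[17] = 10; a[18] = 20; a[19] = 6; a[20] = 2; a[21] = 8; a[22] = 10; a[23] = 18; a[24] = 4; a[25] = 22; a[26] = 2.
Since (a[25], a[26]) = (a[1], a[2]) = (22, 2) (two consecutive terms determine the rest), the sequence is periodic with period 24.
So a[385] = a[1 + ((385-1) mod 24)] = a[1] = 22.

22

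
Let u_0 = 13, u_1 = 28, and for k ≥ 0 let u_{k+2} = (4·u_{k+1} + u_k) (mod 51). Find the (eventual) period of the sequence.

24

We have u_0 = 13,  u_1 = 28,  u_2 = 23,  u_3 = 18,  u_4 = 44,  u_5 = 41,  u_6 = 4,  u_7 = 6,  u_8 = 28,  u_9 = 16,  u_{10} = 41,  u_{11} = 27,  u_{12} = 47,  u_{13} = 11,  u_{14} = 40,  u_{15} = 18,  u_{16} = 10,  u_{17} = 7,  u_{18} = 38,  u_{19} = 6,  u_{20} = 11,  u_{21} = 50,  u_{22} = 7,  u_{23} = 27,  u_{24} = 13,  u_{25} = 28.
Since (u_{24}, u_{25}) = (u_0, u_1) = (13, 28) (two consecutive terms determine the rest), the sequence is periodic with period 24.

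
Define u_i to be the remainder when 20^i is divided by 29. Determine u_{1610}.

1

Listing terms: u_1 = 20,  u_2 = 23,  u_3 = 25,  u_4 = 7,  u_5 = 24,  u_6 = 16,  u_7 = 1,  u_8 = 20.
The sequence repeats with period 7.
(1610 - 1) mod 7 = 6, so u_{1610} = u_7 = 1.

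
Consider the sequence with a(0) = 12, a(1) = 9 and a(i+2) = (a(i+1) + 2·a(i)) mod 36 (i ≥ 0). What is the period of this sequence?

Computing terms: a(0) = 12, a(1) = 9, a(2) = 33, a(3) = 15, a(4) = 9, a(5) = 3, a(6) = 21, a(7) = 27, a(8) = 33, a(9) = 15.
Since (a(8), a(9)) = (a(2), a(3)) = (33, 15) (two consecutive terms determine the rest), the sequence is eventually periodic: after a pre-period of length 2 it cycles with period 6.

6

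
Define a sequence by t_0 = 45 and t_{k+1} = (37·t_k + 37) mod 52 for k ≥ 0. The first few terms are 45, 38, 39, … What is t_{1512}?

45

We have t_0 = 45; t_1 = 38; t_2 = 39; t_3 = 24; t_4 = 41; t_5 = 46; t_6 = 23; t_7 = 4; t_8 = 29; t_9 = 18; t_{10} = 27; t_{11} = 48; t_{12} = 45.
The sequence repeats with period 12.
(1512 - 0) mod 12 = 0, so t_{1512} = t_0 = 45.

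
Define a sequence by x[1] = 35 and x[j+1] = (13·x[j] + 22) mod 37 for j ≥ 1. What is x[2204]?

We have x[1] = 35,  x[2] = 33,  x[3] = 7,  x[4] = 2,  x[5] = 11,  x[6] = 17,  x[7] = 21,  x[8] = 36,  x[9] = 9,  x[10] = 28,  x[11] = 16,  x[12] = 8,  x[13] = 15,  x[14] = 32,  x[15] = 31,  x[16] = 18,  x[17] = 34,  x[18] = 20,  x[19] = 23,  x[20] = 25,  x[21] = 14,  x[22] = 19,  x[23] = 10,  x[24] = 4,  x[25] = 0,  x[26] = 22,  x[27] = 12,  x[28] = 30,  x[29] = 5,  x[30] = 13,  x[31] = 6,  x[32] = 26,  x[33] = 27,  x[34] = 3,  x[35] = 24,  x[36] = 1,  x[37] = 35.
The sequence repeats with period 36.
(2204 - 1) mod 36 = 7, so x[2204] = x[8] = 36.

36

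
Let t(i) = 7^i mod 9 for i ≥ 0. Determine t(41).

4

Listing terms: t(0) = 1; t(1) = 7; t(2) = 4; t(3) = 1.
The sequence repeats with period 3.
(41 - 0) mod 3 = 2, so t(41) = t(2) = 4.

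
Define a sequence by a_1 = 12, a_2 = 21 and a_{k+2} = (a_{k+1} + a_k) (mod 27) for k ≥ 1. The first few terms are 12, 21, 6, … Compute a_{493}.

We have a_1 = 12; a_2 = 21; a_3 = 6; a_4 = 0; a_5 = 6; a_6 = 6; a_7 = 12; a_8 = 18; a_9 = 3; a_{10} = 21; a_{11} = 24; a_{12} = 18; a_{13} = 15; a_{14} = 6; a_{15} = 21; a_{16} = 0; a_{17} = 21; a_{18} = 21; a_{19} = 15; a_{20} = 9; a_{21} = 24; a_{22} = 6; a_{23} = 3; a_{24} = 9; a_{25} = 12; a_{26} = 21.
The sequence repeats with period 24.
So a_{493} = a_{1 + ((493-1) mod 24)} = a_{13} = 15.

15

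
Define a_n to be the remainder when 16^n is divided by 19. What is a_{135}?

1

a_1 = 16, a_2 = 9, a_3 = 11, a_4 = 5, a_5 = 4, a_6 = 7, a_7 = 17, a_8 = 6, a_9 = 1, a_{10} = 16.
Since a_{10} = a_1 = 16, the sequence is periodic with period 9.
(135 - 1) mod 9 = 8, so a_{135} = a_9 = 1.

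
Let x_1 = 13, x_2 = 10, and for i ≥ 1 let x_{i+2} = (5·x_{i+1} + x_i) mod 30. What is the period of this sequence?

24

Listing terms: x_1 = 13,  x_2 = 10,  x_3 = 3,  x_4 = 25,  x_5 = 8,  x_6 = 5,  x_7 = 3,  x_8 = 20,  x_9 = 13,  x_{10} = 25,  x_{11} = 18,  x_{12} = 25,  x_{13} = 23,  x_{14} = 20,  x_{15} = 3,  x_{16} = 5,  x_{17} = 28,  x_{18} = 25,  x_{19} = 3,  x_{20} = 10,  x_{21} = 23,  x_{22} = 5,  x_{23} = 18,  x_{24} = 5,  x_{25} = 13,  x_{26} = 10.
Since (x_{25}, x_{26}) = (x_1, x_2) = (13, 10) (two consecutive terms determine the rest), the sequence is periodic with period 24.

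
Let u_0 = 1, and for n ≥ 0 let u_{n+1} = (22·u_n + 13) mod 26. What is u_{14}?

3

Listing terms: u_0 = 1; u_1 = 9; u_2 = 3; u_3 = 1.
The sequence repeats with period 3.
So u_{14} = u_{0 + ((14-0) mod 3)} = u_2 = 3.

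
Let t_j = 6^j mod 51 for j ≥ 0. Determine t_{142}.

9

Listing terms: t_0 = 1, t_1 = 6, t_2 = 36, t_3 = 12, t_4 = 21, t_5 = 24, t_6 = 42, t_7 = 48, t_8 = 33, t_9 = 45, t_{10} = 15, t_{11} = 39, t_{12} = 30, t_{13} = 27, t_{14} = 9, t_{15} = 3, t_{16} = 18, t_{17} = 6.
Since t_{17} = t_1 = 6, the sequence is eventually periodic: after a pre-period of length 1 it cycles with period 16.
For j ≥ 1, t_j depends only on (j - 1) mod 16. (142 - 1) mod 16 = 13, so t_{142} = t_{14} = 9.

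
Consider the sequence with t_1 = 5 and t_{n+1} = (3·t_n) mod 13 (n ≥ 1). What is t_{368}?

We have t_1 = 5,  t_2 = 2,  t_3 = 6,  t_4 = 5.
The sequence repeats with period 3.
(368 - 1) mod 3 = 1, so t_{368} = t_2 = 2.

2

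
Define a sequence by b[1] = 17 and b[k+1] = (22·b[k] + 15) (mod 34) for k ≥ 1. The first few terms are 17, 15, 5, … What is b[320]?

31

Listing terms: b[1] = 17; b[2] = 15; b[3] = 5; b[4] = 23; b[5] = 11; b[6] = 19; b[7] = 25; b[8] = 21; b[9] = 1; b[10] = 3; b[11] = 13; b[12] = 29; b[13] = 7; b[14] = 33; b[15] = 27; b[16] = 31; b[17] = 17.
The sequence repeats with period 16.
So b[320] = b[1 + ((320-1) mod 16)] = b[16] = 31.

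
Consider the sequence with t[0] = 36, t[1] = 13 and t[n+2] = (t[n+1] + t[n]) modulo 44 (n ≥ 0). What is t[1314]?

12

Computing terms: t[0] = 36,  t[1] = 13,  t[2] = 5,  t[3] = 18,  t[4] = 23,  t[5] = 41,  t[6] = 20,  t[7] = 17,  t[8] = 37,  t[9] = 10,  t[10] = 3,  t[11] = 13,  t[12] = 16,  t[13] = 29,  t[14] = 1,  t[15] = 30,  t[16] = 31,  t[17] = 17,  t[18] = 4,  t[19] = 21,  t[20] = 25,  t[21] = 2,  t[22] = 27,  t[23] = 29,  t[24] = 12,  t[25] = 41,  t[26] = 9,  t[27] = 6,  t[28] = 15,  t[29] = 21,  t[30] = 36,  t[31] = 13.
The sequence repeats with period 30.
So t[1314] = t[0 + ((1314-0) mod 30)] = t[24] = 12.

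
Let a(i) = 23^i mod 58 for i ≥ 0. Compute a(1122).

Computing terms: a(0) = 1, a(1) = 23, a(2) = 7, a(3) = 45, a(4) = 49, a(5) = 25, a(6) = 53, a(7) = 1.
The sequence repeats with period 7.
So a(1122) = a(0 + ((1122-0) mod 7)) = a(2) = 7.

7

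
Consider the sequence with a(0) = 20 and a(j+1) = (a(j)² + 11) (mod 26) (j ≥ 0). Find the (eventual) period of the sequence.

Listing terms: a(0) = 20, a(1) = 21, a(2) = 10, a(3) = 7, a(4) = 8, a(5) = 23, a(6) = 20.
Since a(6) = a(0) = 20, the sequence is periodic with period 6.

6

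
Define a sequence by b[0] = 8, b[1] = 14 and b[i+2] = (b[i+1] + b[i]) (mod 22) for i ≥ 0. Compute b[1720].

Listing terms: b[0] = 8; b[1] = 14; b[2] = 0; b[3] = 14; b[4] = 14; b[5] = 6; b[6] = 20; b[7] = 4; b[8] = 2; b[9] = 6; b[10] = 8; b[11] = 14.
Since (b[10], b[11]) = (b[0], b[1]) = (8, 14) (two consecutive terms determine the rest), the sequence is periodic with period 10.
So b[1720] = b[0 + ((1720-0) mod 10)] = b[0] = 8.

8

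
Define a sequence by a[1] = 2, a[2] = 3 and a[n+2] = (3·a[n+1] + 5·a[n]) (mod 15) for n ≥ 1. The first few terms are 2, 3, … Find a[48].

12

We have a[1] = 2; a[2] = 3; a[3] = 4; a[4] = 12; a[5] = 11; a[6] = 3; a[7] = 4.
Since (a[6], a[7]) = (a[2], a[3]) = (3, 4) (two consecutive terms determine the rest), the sequence is eventually periodic: after a pre-period of length 1 it cycles with period 4.
For n ≥ 2, a[n] depends only on (n - 2) mod 4. (48 - 2) mod 4 = 2, so a[48] = a[4] = 12.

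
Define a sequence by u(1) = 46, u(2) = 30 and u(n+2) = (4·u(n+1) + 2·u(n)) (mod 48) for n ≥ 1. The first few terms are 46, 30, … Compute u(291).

Listing terms: u(1) = 46,  u(2) = 30,  u(3) = 20,  u(4) = 44,  u(5) = 24,  u(6) = 40,  u(7) = 16,  u(8) = 0,  u(9) = 32,  u(10) = 32,  u(11) = 0,  u(12) = 16,  u(13) = 16,  u(14) = 0.
Since (u(13), u(14)) = (u(7), u(8)) = (16, 0) (two consecutive terms determine the rest), the sequence is eventually periodic: after a pre-period of length 6 it cycles with period 6.
For n ≥ 7, u(n) depends only on (n - 7) mod 6. (291 - 7) mod 6 = 2, so u(291) = u(9) = 32.

32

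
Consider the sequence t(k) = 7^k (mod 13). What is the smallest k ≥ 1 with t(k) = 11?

5

t(0) = 1,  t(1) = 7,  t(2) = 10,  t(3) = 5,  t(4) = 9,  t(5) = 11,  t(6) = 12,  t(7) = 6,  t(8) = 3,  t(9) = 8,  t(10) = 4,  t(11) = 2,  t(12) = 1.
Since t(12) = t(0) = 1, the sequence is periodic with period 12.
The value 11 first appears (with k ≥ 1) at t(5).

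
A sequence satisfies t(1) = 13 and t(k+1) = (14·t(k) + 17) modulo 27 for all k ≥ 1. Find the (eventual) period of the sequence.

6

Listing terms: t(1) = 13,  t(2) = 10,  t(3) = 22,  t(4) = 1,  t(5) = 4,  t(6) = 19,  t(7) = 13.
The sequence repeats with period 6.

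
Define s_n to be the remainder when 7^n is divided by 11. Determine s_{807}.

Computing terms: s_0 = 1; s_1 = 7; s_2 = 5; s_3 = 2; s_4 = 3; s_5 = 10; s_6 = 4; s_7 = 6; s_8 = 9; s_9 = 8; s_{10} = 1.
The sequence repeats with period 10.
So s_{807} = s_{0 + ((807-0) mod 10)} = s_7 = 6.

6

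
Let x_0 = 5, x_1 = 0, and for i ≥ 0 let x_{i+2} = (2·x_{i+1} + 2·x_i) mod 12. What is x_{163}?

0

x_0 = 5,  x_1 = 0,  x_2 = 10,  x_3 = 8,  x_4 = 0,  x_5 = 4,  x_6 = 8,  x_7 = 0.
Since (x_6, x_7) = (x_3, x_4) = (8, 0) (two consecutive terms determine the rest), the sequence is eventually periodic: after a pre-period of length 3 it cycles with period 3.
For i ≥ 3, x_i depends only on (i - 3) mod 3. (163 - 3) mod 3 = 1, so x_{163} = x_4 = 0.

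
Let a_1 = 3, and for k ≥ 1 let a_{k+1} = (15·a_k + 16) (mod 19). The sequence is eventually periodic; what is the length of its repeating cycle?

Listing terms: a_1 = 3,  a_2 = 4,  a_3 = 0,  a_4 = 16,  a_5 = 9,  a_6 = 18,  a_7 = 1,  a_8 = 12,  a_9 = 6,  a_{10} = 11,  a_{11} = 10,  a_{12} = 14,  a_{13} = 17,  a_{14} = 5,  a_{15} = 15,  a_{16} = 13,  a_{17} = 2,  a_{18} = 8,  a_{19} = 3.
Since a_{19} = a_1 = 3, the sequence is periodic with period 18.

18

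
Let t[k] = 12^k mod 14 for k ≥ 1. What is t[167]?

Computing terms: t[1] = 12; t[2] = 4; t[3] = 6; t[4] = 2; t[5] = 10; t[6] = 8; t[7] = 12.
Since t[7] = t[1] = 12, the sequence is periodic with period 6.
So t[167] = t[1 + ((167-1) mod 6)] = t[5] = 10.

10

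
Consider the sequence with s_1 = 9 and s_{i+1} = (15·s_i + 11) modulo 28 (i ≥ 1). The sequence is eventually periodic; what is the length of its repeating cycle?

Computing terms: s_1 = 9, s_2 = 6, s_3 = 17, s_4 = 14, s_5 = 25, s_6 = 22, s_7 = 5, s_8 = 2, s_9 = 13, s_{10} = 10, s_{11} = 21, s_{12} = 18, s_{13} = 1, s_{14} = 26, s_{15} = 9.
Since s_{15} = s_1 = 9, the sequence is periodic with period 14.

14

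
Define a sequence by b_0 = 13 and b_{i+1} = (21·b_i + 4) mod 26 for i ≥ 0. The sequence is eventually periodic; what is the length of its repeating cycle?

4

b_0 = 13,  b_1 = 17,  b_2 = 23,  b_3 = 19,  b_4 = 13.
Since b_4 = b_0 = 13, the sequence is periodic with period 4.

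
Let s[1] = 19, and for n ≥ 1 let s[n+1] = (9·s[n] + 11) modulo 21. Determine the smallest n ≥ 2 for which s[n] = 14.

Listing terms: s[1] = 19; s[2] = 14; s[3] = 11; s[4] = 5; s[5] = 14.
Since s[5] = s[2] = 14, the sequence is eventually periodic: after a pre-period of length 1 it cycles with period 3.
The value 14 first appears (with n ≥ 2) at s[2].

2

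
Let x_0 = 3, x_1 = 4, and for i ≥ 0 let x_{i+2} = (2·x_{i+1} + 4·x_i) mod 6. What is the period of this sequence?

Listing terms: x_0 = 3; x_1 = 4; x_2 = 2; x_3 = 2; x_4 = 0; x_5 = 2; x_6 = 4; x_7 = 4; x_8 = 0; x_9 = 4; x_{10} = 2.
Since (x_9, x_{10}) = (x_1, x_2) = (4, 2) (two consecutive terms determine the rest), the sequence is eventually periodic: after a pre-period of length 1 it cycles with period 8.

8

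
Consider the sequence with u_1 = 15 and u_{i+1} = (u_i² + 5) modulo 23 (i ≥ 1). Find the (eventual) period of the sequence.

Listing terms: u_1 = 15,  u_2 = 0,  u_3 = 5,  u_4 = 7,  u_5 = 8,  u_6 = 0.
Since u_6 = u_2 = 0, the sequence is eventually periodic: after a pre-period of length 1 it cycles with period 4.

4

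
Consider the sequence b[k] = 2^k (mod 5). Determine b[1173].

Computing terms: b[1] = 2, b[2] = 4, b[3] = 3, b[4] = 1, b[5] = 2.
Since b[5] = b[1] = 2, the sequence is periodic with period 4.
So b[1173] = b[1 + ((1173-1) mod 4)] = b[1] = 2.

2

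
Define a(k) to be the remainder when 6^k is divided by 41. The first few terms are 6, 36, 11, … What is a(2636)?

a(1) = 6, a(2) = 36, a(3) = 11, a(4) = 25, a(5) = 27, a(6) = 39, a(7) = 29, a(8) = 10, a(9) = 19, a(10) = 32, a(11) = 28, a(12) = 4, a(13) = 24, a(14) = 21, a(15) = 3, a(16) = 18, a(17) = 26, a(18) = 33, a(19) = 34, a(20) = 40, a(21) = 35, a(22) = 5, a(23) = 30, a(24) = 16, a(25) = 14, a(26) = 2, a(27) = 12, a(28) = 31, a(29) = 22, a(30) = 9, a(31) = 13, a(32) = 37, a(33) = 17, a(34) = 20, a(35) = 38, a(36) = 23, a(37) = 15, a(38) = 8, a(39) = 7, a(40) = 1, a(41) = 6.
Since a(41) = a(1) = 6, the sequence is periodic with period 40.
(2636 - 1) mod 40 = 35, so a(2636) = a(36) = 23.

23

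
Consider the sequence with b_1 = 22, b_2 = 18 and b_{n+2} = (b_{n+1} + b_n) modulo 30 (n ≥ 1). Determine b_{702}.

b_1 = 22; b_2 = 18; b_3 = 10; b_4 = 28; b_5 = 8; b_6 = 6; b_7 = 14; b_8 = 20; b_9 = 4; b_{10} = 24; b_{11} = 28; b_{12} = 22; b_{13} = 20; b_{14} = 12; b_{15} = 2; b_{16} = 14; b_{17} = 16; b_{18} = 0; b_{19} = 16; b_{20} = 16; b_{21} = 2; b_{22} = 18; b_{23} = 20; b_{24} = 8; b_{25} = 28; b_{26} = 6; b_{27} = 4; b_{28} = 10; b_{29} = 14; b_{30} = 24; b_{31} = 8; b_{32} = 2; b_{33} = 10; b_{34} = 12; b_{35} = 22; b_{36} = 4; b_{37} = 26; b_{38} = 0; b_{39} = 26; b_{40} = 26; b_{41} = 22; b_{42} = 18.
The sequence repeats with period 40.
So b_{702} = b_{1 + ((702-1) mod 40)} = b_{22} = 18.

18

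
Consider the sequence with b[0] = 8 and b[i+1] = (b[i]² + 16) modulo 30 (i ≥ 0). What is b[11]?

Computing terms: b[0] = 8,  b[1] = 20,  b[2] = 26,  b[3] = 2,  b[4] = 20.
Since b[4] = b[1] = 20, the sequence is eventually periodic: after a pre-period of length 1 it cycles with period 3.
For i ≥ 1, b[i] depends only on (i - 1) mod 3. (11 - 1) mod 3 = 1, so b[11] = b[2] = 26.

26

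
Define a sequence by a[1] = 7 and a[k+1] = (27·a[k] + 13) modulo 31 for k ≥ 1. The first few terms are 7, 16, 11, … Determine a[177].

14

We have a[1] = 7; a[2] = 16; a[3] = 11; a[4] = 0; a[5] = 13; a[6] = 23; a[7] = 14; a[8] = 19; a[9] = 30; a[10] = 17; a[11] = 7.
Since a[11] = a[1] = 7, the sequence is periodic with period 10.
(177 - 1) mod 10 = 6, so a[177] = a[7] = 14.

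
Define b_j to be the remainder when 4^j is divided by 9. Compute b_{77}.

7

We have b_0 = 1,  b_1 = 4,  b_2 = 7,  b_3 = 1.
Since b_3 = b_0 = 1, the sequence is periodic with period 3.
So b_{77} = b_{0 + ((77-0) mod 3)} = b_2 = 7.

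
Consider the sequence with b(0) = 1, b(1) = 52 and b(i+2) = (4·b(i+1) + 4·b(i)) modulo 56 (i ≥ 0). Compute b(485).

Listing terms: b(0) = 1,  b(1) = 52,  b(2) = 44,  b(3) = 48,  b(4) = 32,  b(5) = 40,  b(6) = 8,  b(7) = 24,  b(8) = 16,  b(9) = 48,  b(10) = 32.
Since (b(9), b(10)) = (b(3), b(4)) = (48, 32) (two consecutive terms determine the rest), the sequence is eventually periodic: after a pre-period of length 3 it cycles with period 6.
For i ≥ 3, b(i) depends only on (i - 3) mod 6. (485 - 3) mod 6 = 2, so b(485) = b(5) = 40.

40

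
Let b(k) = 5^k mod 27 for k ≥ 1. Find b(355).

23

We have b(1) = 5,  b(2) = 25,  b(3) = 17,  b(4) = 4,  b(5) = 20,  b(6) = 19,  b(7) = 14,  b(8) = 16,  b(9) = 26,  b(10) = 22,  b(11) = 2,  b(12) = 10,  b(13) = 23,  b(14) = 7,  b(15) = 8,  b(16) = 13,  b(17) = 11,  b(18) = 1,  b(19) = 5.
The sequence repeats with period 18.
(355 - 1) mod 18 = 12, so b(355) = b(13) = 23.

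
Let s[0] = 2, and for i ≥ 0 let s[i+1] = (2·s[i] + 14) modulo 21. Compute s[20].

s[0] = 2,  s[1] = 18,  s[2] = 8,  s[3] = 9,  s[4] = 11,  s[5] = 15,  s[6] = 2.
Since s[6] = s[0] = 2, the sequence is periodic with period 6.
(20 - 0) mod 6 = 2, so s[20] = s[2] = 8.

8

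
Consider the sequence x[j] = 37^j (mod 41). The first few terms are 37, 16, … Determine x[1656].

We have x[1] = 37,  x[2] = 16,  x[3] = 18,  x[4] = 10,  x[5] = 1,  x[6] = 37.
The sequence repeats with period 5.
(1656 - 1) mod 5 = 0, so x[1656] = x[1] = 37.

37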